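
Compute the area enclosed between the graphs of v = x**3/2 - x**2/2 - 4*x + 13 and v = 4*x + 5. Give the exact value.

Set the curves equal: x**3/2 - x**2/2 - 4*x + 13 = 4*x + 5, so x**3/2 - x**2/2 - 8*x + 8 = 0, which factors as (x - 4)*(x - 1)*(x + 4)/2 = 0. The curves meet at x = -4, 1, 4.
On [-4, 1], v = x**3/2 - x**2/2 - 4*x + 13 is on top; that piece has area ∫[-4,1] (x**3/2 - x**2/2 - 8*x + 8) dx = 1375/24.
On [1, 4], v = 4*x + 5 is on top; that piece has area ∫[1,4] (-(x**3/2 - x**2/2 - 8*x + 8)) dx = 117/8.
Total enclosed area = 1375/24 + 117/8 = 863/12.

863/12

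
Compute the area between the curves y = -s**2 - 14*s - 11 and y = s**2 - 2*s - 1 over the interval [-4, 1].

118/3

The difference (-s**2 - 14*s - 11) - (s**2 - 2*s - 1) = -2*s**2 - 12*s - 10 changes sign at s = -1 inside [-4, 1], so split the integral there.
∫[-4,-1] (-2*s**2 - 12*s - 10) ds = 18.
∫[-1,1] (-2*s**2 - 12*s - 10) ds = -64/3; the area of that piece is 64/3.
Total area = 18 + 64/3 = 118/3.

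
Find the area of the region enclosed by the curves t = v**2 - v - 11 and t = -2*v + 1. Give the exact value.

343/6

Both boundary curves give t as a function of v, so integrate with respect to v. Setting them equal: v**2 + v - 12 = 0, i.e. (v - 3)*(v + 4) = 0, so they meet at v = -4, 3.
For v in [-4, 3], t = v**2 - v - 11 is on the left; area = ∫[-4,3] (-(v**2 + v - 12)) dv = 343/6.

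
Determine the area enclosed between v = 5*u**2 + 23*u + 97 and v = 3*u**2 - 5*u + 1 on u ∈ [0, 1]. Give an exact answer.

332/3

On [0, 1], (5*u**2 + 23*u + 97) - (3*u**2 - 5*u + 1) = 2*u**2 + 28*u + 96 is ≥ 0 throughout, so the area is a single integral of |2*u**2 + 28*u + 96|.
∫[0,1] (2*u**2 + 28*u + 96) du = 332/3.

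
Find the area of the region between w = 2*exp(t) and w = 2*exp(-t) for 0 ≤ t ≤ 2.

-4 + 2*exp(-2) + 2*exp(2)

On [0, 2], (2*exp(t)) - (2*exp(-t)) = 2*exp(t) - 2*exp(-t) is ≥ 0 throughout, so the area is a single integral of |2*exp(t) - 2*exp(-t)|.
∫[0,2] (2*exp(t) - 2*exp(-t)) dt = -4 + 2*exp(-2) + 2*exp(2).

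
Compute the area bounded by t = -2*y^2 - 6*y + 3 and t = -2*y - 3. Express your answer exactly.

Both boundary curves give t as a function of y, so integrate with respect to y. Setting them equal: -2*y^2 - 4*y + 6 = 0, i.e. -2*(y - 1)*(y + 3) = 0, so they meet at y = -3, 1.
For y in [-3, 1], t = -2*y^2 - 6*y + 3 is on the right; area = ∫[-3,1] (-2*y^2 - 4*y + 6) dy = 64/3.

64/3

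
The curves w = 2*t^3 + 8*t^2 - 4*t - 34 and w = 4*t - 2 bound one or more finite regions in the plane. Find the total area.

Set the curves equal: 2*t^3 + 8*t^2 - 4*t - 34 = 4*t - 2, so 2*t^3 + 8*t^2 - 8*t - 32 = 0, which factors as 2*(t - 2)*(t + 2)*(t + 4) = 0. The curves meet at t = -4, -2, 2.
On [-4, -2], w = 2*t^3 + 8*t^2 - 4*t - 34 is on top; that piece has area ∫[-4,-2] (2*t^3 + 8*t^2 - 8*t - 32) dt = 40/3.
On [-2, 2], w = 4*t - 2 is on top; that piece has area ∫[-2,2] (-(2*t^3 + 8*t^2 - 8*t - 32)) dt = 256/3.
Total enclosed area = 40/3 + 256/3 = 296/3.

296/3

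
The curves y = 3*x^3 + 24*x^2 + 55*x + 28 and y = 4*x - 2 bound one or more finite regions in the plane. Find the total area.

Set the curves equal: 3*x^3 + 24*x^2 + 55*x + 28 = 4*x - 2, so 3*x^3 + 24*x^2 + 51*x + 30 = 0, which factors as 3*(x + 1)*(x + 2)*(x + 5) = 0. The curves meet at x = -5, -2, -1.
On [-5, -2], y = 3*x^3 + 24*x^2 + 55*x + 28 is on top; that piece has area ∫[-5,-2] (3*x^3 + 24*x^2 + 51*x + 30) dx = 135/4.
On [-2, -1], y = 4*x - 2 is on top; that piece has area ∫[-2,-1] (-(3*x^3 + 24*x^2 + 51*x + 30)) dx = 7/4.
Total enclosed area = 135/4 + 7/4 = 71/2.

71/2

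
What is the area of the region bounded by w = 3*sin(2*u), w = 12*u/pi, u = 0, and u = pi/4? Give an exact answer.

On [0, pi/4], (3*sin(2*u)) - (12*u/pi) = -12*u/pi + 3*sin(2*u) is ≥ 0 throughout, so the area is a single integral of |-12*u/pi + 3*sin(2*u)|.
∫[0,pi/4] (-12*u/pi + 3*sin(2*u)) du = 3/2 - 3*pi/8.

3/2 - 3*pi/8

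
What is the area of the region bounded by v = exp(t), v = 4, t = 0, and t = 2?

-15 + exp(2) + 16*log(2)

The difference (exp(t)) - (4) = exp(t) - 4 changes sign at t = log(4) inside [0, 2], so split the integral there.
∫[0,log(4)] (exp(t) - 4) dt = 3 - log(256); the area of that piece is -3 + log(256).
∫[log(4),2] (exp(t) - 4) dt = -12 + 8*log(2) + exp(2).
Total area = (-3 + log(256)) + (-12 + 8*log(2) + exp(2)) = -15 + exp(2) + 16*log(2).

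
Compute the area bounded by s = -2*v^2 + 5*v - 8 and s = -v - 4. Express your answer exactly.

Both boundary curves give s as a function of v, so integrate with respect to v. Setting them equal: -2*v^2 + 6*v - 4 = 0, i.e. -2*(v - 2)*(v - 1) = 0, so they meet at v = 1, 2.
For v in [1, 2], s = -2*v^2 + 5*v - 8 is on the right; area = ∫[1,2] (-2*v^2 + 6*v - 4) dv = 1/3.

1/3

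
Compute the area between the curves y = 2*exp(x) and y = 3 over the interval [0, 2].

-10 - 6*log(2) + 6*log(3) + 2*exp(2)

The difference (2*exp(x)) - (3) = 2*exp(x) - 3 changes sign at x = log(3/2) inside [0, 2], so split the integral there.
∫[0,log(3/2)] (2*exp(x) - 3) dx = log(8/27) + 1; the area of that piece is -1 + log(27/8).
∫[log(3/2),2] (2*exp(x) - 3) dx = -9 - 3*log(2) + 3*log(3) + 2*exp(2).
Total area = (-1 + log(27/8)) + (-9 - 3*log(2) + 3*log(3) + 2*exp(2)) = -10 - 6*log(2) + 6*log(3) + 2*exp(2).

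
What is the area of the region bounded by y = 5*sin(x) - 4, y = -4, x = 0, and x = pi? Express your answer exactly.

On [0, pi], (5*sin(x) - 4) - (-4) = 5*sin(x) is ≥ 0 throughout, so the area is a single integral of |5*sin(x)|.
∫[0,pi] (5*sin(x)) dx = 10.

10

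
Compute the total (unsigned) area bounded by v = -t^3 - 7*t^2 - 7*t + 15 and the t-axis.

148/3

The curve meets the t-axis where -t^3 - 7*t^2 - 7*t + 15 = 0, i.e. -(t - 1)*(t + 3)*(t + 5) = 0, at t = -5, -3, 1.
On [-5, -3] the curve lies below the axis; ∫[-5,-3] (-t^3 - 7*t^2 - 7*t + 15) dt = -20/3, giving area 20/3.
On [-3, 1] the curve lies above the axis; ∫[-3,1] (-t^3 - 7*t^2 - 7*t + 15) dt = 128/3, giving area 128/3.
Total area = 20/3 + 128/3 = 148/3.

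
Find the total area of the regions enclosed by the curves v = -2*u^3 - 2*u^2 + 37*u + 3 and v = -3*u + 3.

2521/6

Set the curves equal: -2*u^3 - 2*u^2 + 37*u + 3 = -3*u + 3, so -2*u^3 - 2*u^2 + 40*u = 0, which factors as -2*u*(u - 4)*(u + 5) = 0. The curves meet at u = -5, 0, 4.
On [-5, 0], v = -3*u + 3 is on top; that piece has area ∫[-5,0] (-(-2*u^3 - 2*u^2 + 40*u)) du = 1625/6.
On [0, 4], v = -2*u^3 - 2*u^2 + 37*u + 3 is on top; that piece has area ∫[0,4] (-2*u^3 - 2*u^2 + 40*u) du = 448/3.
Total enclosed area = 1625/6 + 448/3 = 2521/6.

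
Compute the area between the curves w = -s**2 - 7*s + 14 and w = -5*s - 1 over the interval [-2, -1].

47/3

On [-2, -1], (-s**2 - 7*s + 14) - (-5*s - 1) = -s**2 - 2*s + 15 is ≥ 0 throughout, so the area is a single integral of |-s**2 - 2*s + 15|.
∫[-2,-1] (-s**2 - 2*s + 15) ds = 47/3.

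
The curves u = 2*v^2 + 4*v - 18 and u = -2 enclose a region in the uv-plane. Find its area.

72

Both boundary curves give u as a function of v, so integrate with respect to v. Setting them equal: 2*v^2 + 4*v - 16 = 0, i.e. 2*(v - 2)*(v + 4) = 0, so they meet at v = -4, 2.
For v in [-4, 2], u = 2*v^2 + 4*v - 18 is on the left; area = ∫[-4,2] (-(2*v^2 + 4*v - 16)) dv = 72.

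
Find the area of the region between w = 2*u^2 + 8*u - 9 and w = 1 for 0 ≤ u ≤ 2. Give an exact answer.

The difference (2*u^2 + 8*u - 9) - (1) = 2*u^2 + 8*u - 10 changes sign at u = 1 inside [0, 2], so split the integral there.
∫[0,1] (2*u^2 + 8*u - 10) du = -16/3; the area of that piece is 16/3.
∫[1,2] (2*u^2 + 8*u - 10) du = 20/3.
Total area = 16/3 + 20/3 = 12.

12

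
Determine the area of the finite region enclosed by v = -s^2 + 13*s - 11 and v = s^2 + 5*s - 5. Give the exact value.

8/3

Set the curves equal: -s^2 + 13*s - 11 = s^2 + 5*s - 5, so -2*s^2 + 8*s - 6 = 0, which factors as -2*(s - 3)*(s - 1) = 0. The curves meet at s = 1, 3.
On [1, 3], v = -s^2 + 13*s - 11 is on top; that piece has area ∫[1,3] (-2*s^2 + 8*s - 6) ds = 8/3.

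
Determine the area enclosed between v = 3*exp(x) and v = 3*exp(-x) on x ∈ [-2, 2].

-12 + 6*exp(-2) + 6*exp(2)

The difference (3*exp(x)) - (3*exp(-x)) = 3*exp(x) - 3*exp(-x) changes sign at x = 0 inside [-2, 2], so split the integral there.
∫[-2,0] (3*exp(x) - 3*exp(-x)) dx = -3*exp(2) - 3*exp(-2) + 6; the area of that piece is -6 + 3*exp(-2) + 3*exp(2).
∫[0,2] (3*exp(x) - 3*exp(-x)) dx = -6 + 3*exp(-2) + 3*exp(2).
Total area = (-6 + 3*exp(-2) + 3*exp(2)) + (-6 + 3*exp(-2) + 3*exp(2)) = -12 + 6*exp(-2) + 6*exp(2).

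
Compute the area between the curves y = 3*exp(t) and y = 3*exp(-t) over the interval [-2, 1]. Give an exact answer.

-12 + 3*exp(-2) + 3*exp(-1) + 3*exp(1) + 3*exp(2)

The difference (3*exp(t)) - (3*exp(-t)) = 3*exp(t) - 3*exp(-t) changes sign at t = 0 inside [-2, 1], so split the integral there.
∫[-2,0] (3*exp(t) - 3*exp(-t)) dt = -3*exp(2) - 3*exp(-2) + 6; the area of that piece is -6 + 3*exp(-2) + 3*exp(2).
∫[0,1] (3*exp(t) - 3*exp(-t)) dt = -6 + 3*exp(-1) + 3*exp(1).
Total area = (-6 + 3*exp(-2) + 3*exp(2)) + (-6 + 3*exp(-1) + 3*exp(1)) = -12 + 3*exp(-2) + 3*exp(-1) + 3*exp(1) + 3*exp(2).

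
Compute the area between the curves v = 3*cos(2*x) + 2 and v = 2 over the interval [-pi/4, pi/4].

On [-pi/4, pi/4], (3*cos(2*x) + 2) - (2) = 3*cos(2*x) is ≥ 0 throughout, so the area is a single integral of |3*cos(2*x)|.
∫[-pi/4,pi/4] (3*cos(2*x)) dx = 3.

3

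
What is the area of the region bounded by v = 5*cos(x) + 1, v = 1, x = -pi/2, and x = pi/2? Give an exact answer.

10

On [-pi/2, pi/2], (5*cos(x) + 1) - (1) = 5*cos(x) is ≥ 0 throughout, so the area is a single integral of |5*cos(x)|.
∫[-pi/2,pi/2] (5*cos(x)) dx = 10.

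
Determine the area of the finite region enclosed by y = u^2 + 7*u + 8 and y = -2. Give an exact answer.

Set the curves equal: u^2 + 7*u + 8 = -2, so u^2 + 7*u + 10 = 0, which factors as (u + 2)*(u + 5) = 0. The curves meet at u = -5, -2.
On [-5, -2], y = -2 is on top; that piece has area ∫[-5,-2] (-(u^2 + 7*u + 10)) du = 9/2.

9/2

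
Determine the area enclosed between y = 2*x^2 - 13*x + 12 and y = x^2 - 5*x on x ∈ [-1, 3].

86/3

The difference (2*x^2 - 13*x + 12) - (x^2 - 5*x) = x^2 - 8*x + 12 changes sign at x = 2 inside [-1, 3], so split the integral there.
∫[-1,2] (x^2 - 8*x + 12) dx = 27.
∫[2,3] (x^2 - 8*x + 12) dx = -5/3; the area of that piece is 5/3.
Total area = 27 + 5/3 = 86/3.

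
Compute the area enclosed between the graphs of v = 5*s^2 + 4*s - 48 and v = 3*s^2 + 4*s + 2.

1000/3

Set the curves equal: 5*s^2 + 4*s - 48 = 3*s^2 + 4*s + 2, so 2*s^2 - 50 = 0, which factors as 2*(s - 5)*(s + 5) = 0. The curves meet at s = -5, 5.
On [-5, 5], v = 3*s^2 + 4*s + 2 is on top; that piece has area ∫[-5,5] (-(2*s^2 - 50)) ds = 1000/3.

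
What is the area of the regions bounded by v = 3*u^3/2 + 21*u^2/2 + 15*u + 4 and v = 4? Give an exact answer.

253/8

Set the curves equal: 3*u^3/2 + 21*u^2/2 + 15*u + 4 = 4, so 3*u^3/2 + 21*u^2/2 + 15*u = 0, which factors as 3*u*(u + 2)*(u + 5)/2 = 0. The curves meet at u = -5, -2, 0.
On [-5, -2], v = 3*u^3/2 + 21*u^2/2 + 15*u + 4 is on top; that piece has area ∫[-5,-2] (3*u^3/2 + 21*u^2/2 + 15*u) du = 189/8.
On [-2, 0], v = 4 is on top; that piece has area ∫[-2,0] (-(3*u^3/2 + 21*u^2/2 + 15*u)) du = 8.
Total enclosed area = 189/8 + 8 = 253/8.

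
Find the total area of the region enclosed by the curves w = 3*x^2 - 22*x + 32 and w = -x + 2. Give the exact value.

27/2

Set the curves equal: 3*x^2 - 22*x + 32 = -x + 2, so 3*x^2 - 21*x + 30 = 0, which factors as 3*(x - 5)*(x - 2) = 0. The curves meet at x = 2, 5.
On [2, 5], w = -x + 2 is on top; that piece has area ∫[2,5] (-(3*x^2 - 21*x + 30)) dx = 27/2.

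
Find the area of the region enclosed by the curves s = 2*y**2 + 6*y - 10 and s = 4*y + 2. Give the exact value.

125/3

Both boundary curves give s as a function of y, so integrate with respect to y. Setting them equal: 2*y**2 + 2*y - 12 = 0, i.e. 2*(y - 2)*(y + 3) = 0, so they meet at y = -3, 2.
For y in [-3, 2], s = 2*y**2 + 6*y - 10 is on the left; area = ∫[-3,2] (-(2*y**2 + 2*y - 12)) dy = 125/3.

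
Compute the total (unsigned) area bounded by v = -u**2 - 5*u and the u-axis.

The curve meets the u-axis where -u**2 - 5*u = 0, i.e. -u*(u + 5) = 0, at u = -5, 0.
On [-5, 0] the curve lies above the axis; ∫[-5,0] (-u**2 - 5*u) du = 125/6, giving area 125/6.

125/6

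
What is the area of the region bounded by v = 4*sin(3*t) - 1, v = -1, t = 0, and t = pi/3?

8/3

On [0, pi/3], (4*sin(3*t) - 1) - (-1) = 4*sin(3*t) is ≥ 0 throughout, so the area is a single integral of |4*sin(3*t)|.
∫[0,pi/3] (4*sin(3*t)) dt = 8/3.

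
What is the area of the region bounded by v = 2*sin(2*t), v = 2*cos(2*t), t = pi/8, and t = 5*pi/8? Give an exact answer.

2*sqrt(2)

On [pi/8, 5*pi/8], (2*sin(2*t)) - (2*cos(2*t)) = 2*sin(2*t) - 2*cos(2*t) is ≥ 0 throughout, so the area is a single integral of |2*sin(2*t) - 2*cos(2*t)|.
∫[pi/8,5*pi/8] (2*sin(2*t) - 2*cos(2*t)) dt = 2*sqrt(2).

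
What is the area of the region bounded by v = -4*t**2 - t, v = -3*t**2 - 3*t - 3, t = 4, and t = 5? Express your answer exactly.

25/3

On [4, 5], (-4*t**2 - t) - (-3*t**2 - 3*t - 3) = -t**2 + 2*t + 3 is ≤ 0 throughout, so the area is a single integral of |-t**2 + 2*t + 3|.
∫[4,5] (-t**2 + 2*t + 3) dt = -25/3; the area of that piece is 25/3.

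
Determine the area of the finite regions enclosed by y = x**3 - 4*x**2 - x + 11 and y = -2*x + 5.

Set the curves equal: x**3 - 4*x**2 - x + 11 = -2*x + 5, so x**3 - 4*x**2 + x + 6 = 0, which factors as (x - 3)*(x - 2)*(x + 1) = 0. The curves meet at x = -1, 2, 3.
On [-1, 2], y = x**3 - 4*x**2 - x + 11 is on top; that piece has area ∫[-1,2] (x**3 - 4*x**2 + x + 6) dx = 45/4.
On [2, 3], y = -2*x + 5 is on top; that piece has area ∫[2,3] (-(x**3 - 4*x**2 + x + 6)) dx = 7/12.
Total enclosed area = 45/4 + 7/12 = 71/6.

71/6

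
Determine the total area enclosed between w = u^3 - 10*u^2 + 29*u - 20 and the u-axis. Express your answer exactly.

The curve meets the u-axis where u^3 - 10*u^2 + 29*u - 20 = 0, i.e. (u - 5)*(u - 4)*(u - 1) = 0, at u = 1, 4, 5.
On [1, 4] the curve lies above the axis; ∫[1,4] (u^3 - 10*u^2 + 29*u - 20) du = 45/4, giving area 45/4.
On [4, 5] the curve lies below the axis; ∫[4,5] (u^3 - 10*u^2 + 29*u - 20) du = -7/12, giving area 7/12.
Total area = 45/4 + 7/12 = 71/6.

71/6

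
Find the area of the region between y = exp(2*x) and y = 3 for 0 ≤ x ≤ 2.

-17/2 + 3*log(3) + exp(4)/2

The difference (exp(2*x)) - (3) = exp(2*x) - 3 changes sign at x = log(3)/2 inside [0, 2], so split the integral there.
∫[0,log(3)/2] (exp(2*x) - 3) dx = 1 - 3*log(3)/2; the area of that piece is -1 + 3*log(3)/2.
∫[log(3)/2,2] (exp(2*x) - 3) dx = -15/2 + 3*log(3)/2 + exp(4)/2.
Total area = (-1 + 3*log(3)/2) + (-15/2 + 3*log(3)/2 + exp(4)/2) = -17/2 + 3*log(3) + exp(4)/2.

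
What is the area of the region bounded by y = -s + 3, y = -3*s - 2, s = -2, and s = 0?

On [-2, 0], (-s + 3) - (-3*s - 2) = 2*s + 5 is ≥ 0 throughout, so the area is a single integral of |2*s + 5|.
∫[-2,0] (2*s + 5) ds = 6.

6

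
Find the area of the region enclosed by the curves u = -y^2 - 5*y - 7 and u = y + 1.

Both boundary curves give u as a function of y, so integrate with respect to y. Setting them equal: -y^2 - 6*y - 8 = 0, i.e. -(y + 2)*(y + 4) = 0, so they meet at y = -4, -2.
For y in [-4, -2], u = -y^2 - 5*y - 7 is on the right; area = ∫[-4,-2] (-y^2 - 6*y - 8) dy = 4/3.

4/3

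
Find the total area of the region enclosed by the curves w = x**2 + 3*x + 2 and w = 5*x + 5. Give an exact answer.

32/3

Set the curves equal: x**2 + 3*x + 2 = 5*x + 5, so x**2 - 2*x - 3 = 0, which factors as (x - 3)*(x + 1) = 0. The curves meet at x = -1, 3.
On [-1, 3], w = 5*x + 5 is on top; that piece has area ∫[-1,3] (-(x**2 - 2*x - 3)) dx = 32/3.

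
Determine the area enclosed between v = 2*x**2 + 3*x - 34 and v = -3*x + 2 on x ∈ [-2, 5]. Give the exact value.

The difference (2*x**2 + 3*x - 34) - (-3*x + 2) = 2*x**2 + 6*x - 36 changes sign at x = 3 inside [-2, 5], so split the integral there.
∫[-2,3] (2*x**2 + 6*x - 36) dx = -425/3; the area of that piece is 425/3.
∫[3,5] (2*x**2 + 6*x - 36) dx = 124/3.
Total area = 425/3 + 124/3 = 183.

183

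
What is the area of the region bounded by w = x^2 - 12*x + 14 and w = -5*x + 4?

9/2

Set the curves equal: x^2 - 12*x + 14 = -5*x + 4, so x^2 - 7*x + 10 = 0, which factors as (x - 5)*(x - 2) = 0. The curves meet at x = 2, 5.
On [2, 5], w = -5*x + 4 is on top; that piece has area ∫[2,5] (-(x^2 - 7*x + 10)) dx = 9/2.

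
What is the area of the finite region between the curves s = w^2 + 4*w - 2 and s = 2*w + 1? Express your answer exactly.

32/3

Both boundary curves give s as a function of w, so integrate with respect to w. Setting them equal: w^2 + 2*w - 3 = 0, i.e. (w - 1)*(w + 3) = 0, so they meet at w = -3, 1.
For w in [-3, 1], s = w^2 + 4*w - 2 is on the left; area = ∫[-3,1] (-(w^2 + 2*w - 3)) dw = 32/3.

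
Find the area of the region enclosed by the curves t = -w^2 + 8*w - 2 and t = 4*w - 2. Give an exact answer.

32/3

Both boundary curves give t as a function of w, so integrate with respect to w. Setting them equal: -w^2 + 4*w = 0, i.e. -w*(w - 4) = 0, so they meet at w = 0, 4.
For w in [0, 4], t = -w^2 + 8*w - 2 is on the right; area = ∫[0,4] (-w^2 + 4*w) dw = 32/3.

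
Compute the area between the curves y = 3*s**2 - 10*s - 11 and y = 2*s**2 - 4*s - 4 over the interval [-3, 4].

The difference (3*s**2 - 10*s - 11) - (2*s**2 - 4*s - 4) = s**2 - 6*s - 7 changes sign at s = -1 inside [-3, 4], so split the integral there.
∫[-3,-1] (s**2 - 6*s - 7) ds = 56/3.
∫[-1,4] (s**2 - 6*s - 7) ds = -175/3; the area of that piece is 175/3.
Total area = 56/3 + 175/3 = 77.

77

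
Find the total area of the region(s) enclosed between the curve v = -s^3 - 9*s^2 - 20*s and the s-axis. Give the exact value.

131/4

The curve meets the s-axis where -s^3 - 9*s^2 - 20*s = 0, i.e. -s*(s + 4)*(s + 5) = 0, at s = -5, -4, 0.
On [-5, -4] the curve lies below the axis; ∫[-5,-4] (-s^3 - 9*s^2 - 20*s) ds = -3/4, giving area 3/4.
On [-4, 0] the curve lies above the axis; ∫[-4,0] (-s^3 - 9*s^2 - 20*s) ds = 32, giving area 32.
Total area = 3/4 + 32 = 131/4.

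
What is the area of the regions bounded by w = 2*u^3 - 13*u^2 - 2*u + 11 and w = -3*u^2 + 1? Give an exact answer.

Set the curves equal: 2*u^3 - 13*u^2 - 2*u + 11 = -3*u^2 + 1, so 2*u^3 - 10*u^2 - 2*u + 10 = 0, which factors as 2*(u - 5)*(u - 1)*(u + 1) = 0. The curves meet at u = -1, 1, 5.
On [-1, 1], w = 2*u^3 - 13*u^2 - 2*u + 11 is on top; that piece has area ∫[-1,1] (2*u^3 - 10*u^2 - 2*u + 10) du = 40/3.
On [1, 5], w = -3*u^2 + 1 is on top; that piece has area ∫[1,5] (-(2*u^3 - 10*u^2 - 2*u + 10)) du = 256/3.
Total enclosed area = 40/3 + 256/3 = 296/3.

296/3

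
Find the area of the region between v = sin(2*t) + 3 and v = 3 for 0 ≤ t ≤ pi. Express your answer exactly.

2

The difference (sin(2*t) + 3) - (3) = sin(2*t) changes sign at t = pi/2 inside [0, pi], so split the integral there.
∫[0,pi/2] (sin(2*t)) dt = 1.
∫[pi/2,pi] (sin(2*t)) dt = -1; the area of that piece is 1.
Total area = 1 + 1 = 2.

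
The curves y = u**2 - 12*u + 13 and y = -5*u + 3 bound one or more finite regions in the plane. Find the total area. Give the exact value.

9/2

Set the curves equal: u**2 - 12*u + 13 = -5*u + 3, so u**2 - 7*u + 10 = 0, which factors as (u - 5)*(u - 2) = 0. The curves meet at u = 2, 5.
On [2, 5], y = -5*u + 3 is on top; that piece has area ∫[2,5] (-(u**2 - 7*u + 10)) du = 9/2.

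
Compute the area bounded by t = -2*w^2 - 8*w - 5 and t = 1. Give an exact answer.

Both boundary curves give t as a function of w, so integrate with respect to w. Setting them equal: -2*w^2 - 8*w - 6 = 0, i.e. -2*(w + 1)*(w + 3) = 0, so they meet at w = -3, -1.
For w in [-3, -1], t = -2*w^2 - 8*w - 5 is on the right; area = ∫[-3,-1] (-2*w^2 - 8*w - 6) dw = 8/3.

8/3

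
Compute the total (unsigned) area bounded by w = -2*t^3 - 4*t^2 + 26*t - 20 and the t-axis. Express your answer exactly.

The curve meets the t-axis where -2*t^3 - 4*t^2 + 26*t - 20 = 0, i.e. -2*(t - 2)*(t - 1)*(t + 5) = 0, at t = -5, 1, 2.
On [-5, 1] the curve lies below the axis; ∫[-5,1] (-2*t^3 - 4*t^2 + 26*t - 20) dt = -288, giving area 288.
On [1, 2] the curve lies above the axis; ∫[1,2] (-2*t^3 - 4*t^2 + 26*t - 20) dt = 13/6, giving area 13/6.
Total area = 288 + 13/6 = 1741/6.

1741/6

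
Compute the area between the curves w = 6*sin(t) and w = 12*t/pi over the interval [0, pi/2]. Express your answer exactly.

6 - 3*pi/2

On [0, pi/2], (6*sin(t)) - (12*t/pi) = -12*t/pi + 6*sin(t) is ≥ 0 throughout, so the area is a single integral of |-12*t/pi + 6*sin(t)|.
∫[0,pi/2] (-12*t/pi + 6*sin(t)) dt = 6 - 3*pi/2.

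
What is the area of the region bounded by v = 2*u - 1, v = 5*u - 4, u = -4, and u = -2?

24

On [-4, -2], (2*u - 1) - (5*u - 4) = -3*u + 3 is ≥ 0 throughout, so the area is a single integral of |-3*u + 3|.
∫[-4,-2] (-3*u + 3) du = 24.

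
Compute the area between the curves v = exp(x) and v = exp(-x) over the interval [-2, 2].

-4 + 2*exp(-2) + 2*exp(2)

The difference (exp(x)) - (exp(-x)) = exp(x) - exp(-x) changes sign at x = 0 inside [-2, 2], so split the integral there.
∫[-2,0] (exp(x) - exp(-x)) dx = -exp(2) - exp(-2) + 2; the area of that piece is -2 + exp(-2) + exp(2).
∫[0,2] (exp(x) - exp(-x)) dx = -2 + exp(-2) + exp(2).
Total area = (-2 + exp(-2) + exp(2)) + (-2 + exp(-2) + exp(2)) = -4 + 2*exp(-2) + 2*exp(2).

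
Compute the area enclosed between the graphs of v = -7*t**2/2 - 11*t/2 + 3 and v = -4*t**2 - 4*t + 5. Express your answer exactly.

125/12

Set the curves equal: -7*t**2/2 - 11*t/2 + 3 = -4*t**2 - 4*t + 5, so t**2/2 - 3*t/2 - 2 = 0, which factors as (t - 4)*(t + 1)/2 = 0. The curves meet at t = -1, 4.
On [-1, 4], v = -4*t**2 - 4*t + 5 is on top; that piece has area ∫[-1,4] (-(t**2/2 - 3*t/2 - 2)) dt = 125/12.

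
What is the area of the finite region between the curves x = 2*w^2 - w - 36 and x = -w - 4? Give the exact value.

Both boundary curves give x as a function of w, so integrate with respect to w. Setting them equal: 2*w^2 - 32 = 0, i.e. 2*(w - 4)*(w + 4) = 0, so they meet at w = -4, 4.
For w in [-4, 4], x = 2*w^2 - w - 36 is on the left; area = ∫[-4,4] (-(2*w^2 - 32)) dw = 512/3.

512/3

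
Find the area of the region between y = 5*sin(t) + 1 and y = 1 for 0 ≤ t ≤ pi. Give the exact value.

10

On [0, pi], (5*sin(t) + 1) - (1) = 5*sin(t) is ≥ 0 throughout, so the area is a single integral of |5*sin(t)|.
∫[0,pi] (5*sin(t)) dt = 10.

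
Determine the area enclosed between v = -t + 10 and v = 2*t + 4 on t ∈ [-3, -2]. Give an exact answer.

27/2

On [-3, -2], (-t + 10) - (2*t + 4) = -3*t + 6 is ≥ 0 throughout, so the area is a single integral of |-3*t + 6|.
∫[-3,-2] (-3*t + 6) dt = 27/2.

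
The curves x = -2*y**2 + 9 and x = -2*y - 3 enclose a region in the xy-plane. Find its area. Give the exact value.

Both boundary curves give x as a function of y, so integrate with respect to y. Setting them equal: -2*y**2 + 2*y + 12 = 0, i.e. -2*(y - 3)*(y + 2) = 0, so they meet at y = -2, 3.
For y in [-2, 3], x = -2*y**2 + 9 is on the right; area = ∫[-2,3] (-2*y**2 + 2*y + 12) dy = 125/3.

125/3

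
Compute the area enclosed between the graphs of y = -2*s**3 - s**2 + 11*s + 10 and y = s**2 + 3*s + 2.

71/3

Set the curves equal: -2*s**3 - s**2 + 11*s + 10 = s**2 + 3*s + 2, so -2*s**3 - 2*s**2 + 8*s + 8 = 0, which factors as -2*(s - 2)*(s + 1)*(s + 2) = 0. The curves meet at s = -2, -1, 2.
On [-2, -1], y = s**2 + 3*s + 2 is on top; that piece has area ∫[-2,-1] (-(-2*s**3 - 2*s**2 + 8*s + 8)) ds = 7/6.
On [-1, 2], y = -2*s**3 - s**2 + 11*s + 10 is on top; that piece has area ∫[-1,2] (-2*s**3 - 2*s**2 + 8*s + 8) ds = 45/2.
Total enclosed area = 7/6 + 45/2 = 71/3.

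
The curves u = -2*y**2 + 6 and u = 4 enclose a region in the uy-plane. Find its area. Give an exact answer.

8/3

Both boundary curves give u as a function of y, so integrate with respect to y. Setting them equal: -2*y**2 + 2 = 0, i.e. -2*(y - 1)*(y + 1) = 0, so they meet at y = -1, 1.
For y in [-1, 1], u = -2*y**2 + 6 is on the right; area = ∫[-1,1] (-2*y**2 + 2) dy = 8/3.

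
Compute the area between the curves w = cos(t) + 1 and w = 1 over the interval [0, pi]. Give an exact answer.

2

The difference (cos(t) + 1) - (1) = cos(t) changes sign at t = pi/2 inside [0, pi], so split the integral there.
∫[0,pi/2] (cos(t)) dt = 1.
∫[pi/2,pi] (cos(t)) dt = -1; the area of that piece is 1.
Total area = 1 + 1 = 2.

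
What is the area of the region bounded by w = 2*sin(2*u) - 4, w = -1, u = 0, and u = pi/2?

-2 + 3*pi/2

On [0, pi/2], (2*sin(2*u) - 4) - (-1) = 2*sin(2*u) - 3 is ≤ 0 throughout, so the area is a single integral of |2*sin(2*u) - 3|.
∫[0,pi/2] (2*sin(2*u) - 3) du = 2 - 3*pi/2; the area of that piece is -2 + 3*pi/2.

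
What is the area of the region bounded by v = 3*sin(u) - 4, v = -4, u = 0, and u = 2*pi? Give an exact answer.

12

The difference (3*sin(u) - 4) - (-4) = 3*sin(u) changes sign at u = pi inside [0, 2*pi], so split the integral there.
∫[0,pi] (3*sin(u)) du = 6.
∫[pi,2*pi] (3*sin(u)) du = -6; the area of that piece is 6.
Total area = 6 + 6 = 12.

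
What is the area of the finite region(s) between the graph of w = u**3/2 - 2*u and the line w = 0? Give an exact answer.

The curve meets the u-axis where u**3/2 - 2*u = 0, i.e. u*(u - 2)*(u + 2)/2 = 0, at u = -2, 0, 2.
On [-2, 0] the curve lies above the axis; ∫[-2,0] (u**3/2 - 2*u) du = 2, giving area 2.
On [0, 2] the curve lies below the axis; ∫[0,2] (u**3/2 - 2*u) du = -2, giving area 2.
Total area = 2 + 2 = 4.

4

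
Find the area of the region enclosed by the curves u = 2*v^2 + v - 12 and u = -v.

125/3

Both boundary curves give u as a function of v, so integrate with respect to v. Setting them equal: 2*v^2 + 2*v - 12 = 0, i.e. 2*(v - 2)*(v + 3) = 0, so they meet at v = -3, 2.
For v in [-3, 2], u = 2*v^2 + v - 12 is on the left; area = ∫[-3,2] (-(2*v^2 + 2*v - 12)) dv = 125/3.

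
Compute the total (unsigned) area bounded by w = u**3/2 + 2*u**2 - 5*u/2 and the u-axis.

The curve meets the u-axis where u**3/2 + 2*u**2 - 5*u/2 = 0, i.e. u*(u - 1)*(u + 5)/2 = 0, at u = -5, 0, 1.
On [-5, 0] the curve lies above the axis; ∫[-5,0] (u**3/2 + 2*u**2 - 5*u/2) du = 875/24, giving area 875/24.
On [0, 1] the curve lies below the axis; ∫[0,1] (u**3/2 + 2*u**2 - 5*u/2) du = -11/24, giving area 11/24.
Total area = 875/24 + 11/24 = 443/12.

443/12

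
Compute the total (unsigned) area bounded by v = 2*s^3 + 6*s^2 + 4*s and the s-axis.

1

The curve meets the s-axis where 2*s^3 + 6*s^2 + 4*s = 0, i.e. 2*s*(s + 1)*(s + 2) = 0, at s = -2, -1, 0.
On [-2, -1] the curve lies above the axis; ∫[-2,-1] (2*s^3 + 6*s^2 + 4*s) ds = 1/2, giving area 1/2.
On [-1, 0] the curve lies below the axis; ∫[-1,0] (2*s^3 + 6*s^2 + 4*s) ds = -1/2, giving area 1/2.
Total area = 1/2 + 1/2 = 1.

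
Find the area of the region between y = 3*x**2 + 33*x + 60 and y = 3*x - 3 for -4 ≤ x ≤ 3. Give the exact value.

The difference (3*x**2 + 33*x + 60) - (3*x - 3) = 3*x**2 + 30*x + 63 changes sign at x = -3 inside [-4, 3], so split the integral there.
∫[-4,-3] (3*x**2 + 30*x + 63) dx = -5; the area of that piece is 5.
∫[-3,3] (3*x**2 + 30*x + 63) dx = 432.
Total area = 5 + 432 = 437.

437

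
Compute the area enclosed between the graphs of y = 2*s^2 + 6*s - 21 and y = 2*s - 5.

72

Set the curves equal: 2*s^2 + 6*s - 21 = 2*s - 5, so 2*s^2 + 4*s - 16 = 0, which factors as 2*(s - 2)*(s + 4) = 0. The curves meet at s = -4, 2.
On [-4, 2], y = 2*s - 5 is on top; that piece has area ∫[-4,2] (-(2*s^2 + 4*s - 16)) ds = 72.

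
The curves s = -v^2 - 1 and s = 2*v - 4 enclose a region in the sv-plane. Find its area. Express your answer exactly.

32/3

Both boundary curves give s as a function of v, so integrate with respect to v. Setting them equal: -v^2 - 2*v + 3 = 0, i.e. -(v - 1)*(v + 3) = 0, so they meet at v = -3, 1.
For v in [-3, 1], s = -v^2 - 1 is on the right; area = ∫[-3,1] (-v^2 - 2*v + 3) dv = 32/3.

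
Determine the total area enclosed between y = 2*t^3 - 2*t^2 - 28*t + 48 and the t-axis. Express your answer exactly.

1741/6

The curve meets the t-axis where 2*t^3 - 2*t^2 - 28*t + 48 = 0, i.e. 2*(t - 3)*(t - 2)*(t + 4) = 0, at t = -4, 2, 3.
On [-4, 2] the curve lies above the axis; ∫[-4,2] (2*t^3 - 2*t^2 - 28*t + 48) dt = 288, giving area 288.
On [2, 3] the curve lies below the axis; ∫[2,3] (2*t^3 - 2*t^2 - 28*t + 48) dt = -13/6, giving area 13/6.
Total area = 288 + 13/6 = 1741/6.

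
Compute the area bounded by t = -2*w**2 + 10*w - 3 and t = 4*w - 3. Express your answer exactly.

9

Both boundary curves give t as a function of w, so integrate with respect to w. Setting them equal: -2*w**2 + 6*w = 0, i.e. -2*w*(w - 3) = 0, so they meet at w = 0, 3.
For w in [0, 3], t = -2*w**2 + 10*w - 3 is on the right; area = ∫[0,3] (-2*w**2 + 6*w) dw = 9.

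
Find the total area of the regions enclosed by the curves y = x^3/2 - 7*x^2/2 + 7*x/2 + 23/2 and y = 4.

74/3

Set the curves equal: x^3/2 - 7*x^2/2 + 7*x/2 + 23/2 = 4, so x^3/2 - 7*x^2/2 + 7*x/2 + 15/2 = 0, which factors as (x - 5)*(x - 3)*(x + 1)/2 = 0. The curves meet at x = -1, 3, 5.
On [-1, 3], y = x^3/2 - 7*x^2/2 + 7*x/2 + 23/2 is on top; that piece has area ∫[-1,3] (x^3/2 - 7*x^2/2 + 7*x/2 + 15/2) dx = 64/3.
On [3, 5], y = 4 is on top; that piece has area ∫[3,5] (-(x^3/2 - 7*x^2/2 + 7*x/2 + 15/2)) dx = 10/3.
Total enclosed area = 64/3 + 10/3 = 74/3.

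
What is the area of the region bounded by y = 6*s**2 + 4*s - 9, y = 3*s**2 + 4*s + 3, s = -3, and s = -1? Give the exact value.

The difference (6*s**2 + 4*s - 9) - (3*s**2 + 4*s + 3) = 3*s**2 - 12 changes sign at s = -2 inside [-3, -1], so split the integral there.
∫[-3,-2] (3*s**2 - 12) ds = 7.
∫[-2,-1] (3*s**2 - 12) ds = -5; the area of that piece is 5.
Total area = 7 + 5 = 12.

12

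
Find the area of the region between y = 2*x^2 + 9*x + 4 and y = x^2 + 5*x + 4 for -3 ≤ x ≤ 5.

302/3

The difference (2*x^2 + 9*x + 4) - (x^2 + 5*x + 4) = x^2 + 4*x changes sign at x = 0 inside [-3, 5], so split the integral there.
∫[-3,0] (x^2 + 4*x) dx = -9; the area of that piece is 9.
∫[0,5] (x^2 + 4*x) dx = 275/3.
Total area = 9 + 275/3 = 302/3.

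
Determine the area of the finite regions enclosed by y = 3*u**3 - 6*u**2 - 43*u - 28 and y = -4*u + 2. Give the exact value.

Set the curves equal: 3*u**3 - 6*u**2 - 43*u - 28 = -4*u + 2, so 3*u**3 - 6*u**2 - 39*u - 30 = 0, which factors as 3*(u - 5)*(u + 1)*(u + 2) = 0. The curves meet at u = -2, -1, 5.
On [-2, -1], y = 3*u**3 - 6*u**2 - 43*u - 28 is on top; that piece has area ∫[-2,-1] (3*u**3 - 6*u**2 - 39*u - 30) du = 13/4.
On [-1, 5], y = -4*u + 2 is on top; that piece has area ∫[-1,5] (-(3*u**3 - 6*u**2 - 39*u - 30)) du = 432.
Total enclosed area = 13/4 + 432 = 1741/4.

1741/4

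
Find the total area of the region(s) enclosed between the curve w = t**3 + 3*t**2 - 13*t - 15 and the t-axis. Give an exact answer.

The curve meets the t-axis where t**3 + 3*t**2 - 13*t - 15 = 0, i.e. (t - 3)*(t + 1)*(t + 5) = 0, at t = -5, -1, 3.
On [-5, -1] the curve lies above the axis; ∫[-5,-1] (t**3 + 3*t**2 - 13*t - 15) dt = 64, giving area 64.
On [-1, 3] the curve lies below the axis; ∫[-1,3] (t**3 + 3*t**2 - 13*t - 15) dt = -64, giving area 64.
Total area = 64 + 64 = 128.

128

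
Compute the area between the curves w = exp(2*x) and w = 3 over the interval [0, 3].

-23/2 + 3*log(3) + exp(6)/2

The difference (exp(2*x)) - (3) = exp(2*x) - 3 changes sign at x = log(3)/2 inside [0, 3], so split the integral there.
∫[0,log(3)/2] (exp(2*x) - 3) dx = 1 - 3*log(3)/2; the area of that piece is -1 + 3*log(3)/2.
∫[log(3)/2,3] (exp(2*x) - 3) dx = -21/2 + 3*log(3)/2 + exp(6)/2.
Total area = (-1 + 3*log(3)/2) + (-21/2 + 3*log(3)/2 + exp(6)/2) = -23/2 + 3*log(3) + exp(6)/2.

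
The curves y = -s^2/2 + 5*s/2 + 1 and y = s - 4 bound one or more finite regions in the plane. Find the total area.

Set the curves equal: -s^2/2 + 5*s/2 + 1 = s - 4, so -s^2/2 + 3*s/2 + 5 = 0, which factors as -(s - 5)*(s + 2)/2 = 0. The curves meet at s = -2, 5.
On [-2, 5], y = -s^2/2 + 5*s/2 + 1 is on top; that piece has area ∫[-2,5] (-s^2/2 + 3*s/2 + 5) ds = 343/12.

343/12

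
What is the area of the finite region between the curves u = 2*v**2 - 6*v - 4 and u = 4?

Both boundary curves give u as a function of v, so integrate with respect to v. Setting them equal: 2*v**2 - 6*v - 8 = 0, i.e. 2*(v - 4)*(v + 1) = 0, so they meet at v = -1, 4.
For v in [-1, 4], u = 2*v**2 - 6*v - 4 is on the left; area = ∫[-1,4] (-(2*v**2 - 6*v - 8)) dv = 125/3.

125/3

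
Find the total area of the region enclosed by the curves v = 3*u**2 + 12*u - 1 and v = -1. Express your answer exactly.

Set the curves equal: 3*u**2 + 12*u - 1 = -1, so 3*u**2 + 12*u = 0, which factors as 3*u*(u + 4) = 0. The curves meet at u = -4, 0.
On [-4, 0], v = -1 is on top; that piece has area ∫[-4,0] (-(3*u**2 + 12*u)) du = 32.

32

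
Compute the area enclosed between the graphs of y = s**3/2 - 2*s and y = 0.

4

Set the curves equal: s**3/2 - 2*s = 0, so s**3/2 - 2*s = 0, which factors as s*(s - 2)*(s + 2)/2 = 0. The curves meet at s = -2, 0, 2.
On [-2, 0], y = s**3/2 - 2*s is on top; that piece has area ∫[-2,0] (s**3/2 - 2*s) ds = 2.
On [0, 2], y = 0 is on top; that piece has area ∫[0,2] (-(s**3/2 - 2*s)) ds = 2.
Total enclosed area = 2 + 2 = 4.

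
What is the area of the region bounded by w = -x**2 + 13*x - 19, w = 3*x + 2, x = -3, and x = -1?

272/3

On [-3, -1], (-x**2 + 13*x - 19) - (3*x + 2) = -x**2 + 10*x - 21 is ≤ 0 throughout, so the area is a single integral of |-x**2 + 10*x - 21|.
∫[-3,-1] (-x**2 + 10*x - 21) dx = -272/3; the area of that piece is 272/3.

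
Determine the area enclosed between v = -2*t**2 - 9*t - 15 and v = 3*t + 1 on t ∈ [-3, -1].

The difference (-2*t**2 - 9*t - 15) - (3*t + 1) = -2*t**2 - 12*t - 16 changes sign at t = -2 inside [-3, -1], so split the integral there.
∫[-3,-2] (-2*t**2 - 12*t - 16) dt = 4/3.
∫[-2,-1] (-2*t**2 - 12*t - 16) dt = -8/3; the area of that piece is 8/3.
Total area = 4/3 + 8/3 = 4.

4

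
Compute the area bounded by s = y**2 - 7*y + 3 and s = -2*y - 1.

Both boundary curves give s as a function of y, so integrate with respect to y. Setting them equal: y**2 - 5*y + 4 = 0, i.e. (y - 4)*(y - 1) = 0, so they meet at y = 1, 4.
For y in [1, 4], s = y**2 - 7*y + 3 is on the left; area = ∫[1,4] (-(y**2 - 5*y + 4)) dy = 9/2.

9/2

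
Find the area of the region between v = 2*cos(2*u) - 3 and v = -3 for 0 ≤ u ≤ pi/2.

The difference (2*cos(2*u) - 3) - (-3) = 2*cos(2*u) changes sign at u = pi/4 inside [0, pi/2], so split the integral there.
∫[0,pi/4] (2*cos(2*u)) du = 1.
∫[pi/4,pi/2] (2*cos(2*u)) du = -1; the area of that piece is 1.
Total area = 1 + 1 = 2.

2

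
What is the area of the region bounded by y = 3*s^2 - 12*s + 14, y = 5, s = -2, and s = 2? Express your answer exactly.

The difference (3*s^2 - 12*s + 14) - (5) = 3*s^2 - 12*s + 9 changes sign at s = 1 inside [-2, 2], so split the integral there.
∫[-2,1] (3*s^2 - 12*s + 9) ds = 54.
∫[1,2] (3*s^2 - 12*s + 9) ds = -2; the area of that piece is 2.
Total area = 54 + 2 = 56.

56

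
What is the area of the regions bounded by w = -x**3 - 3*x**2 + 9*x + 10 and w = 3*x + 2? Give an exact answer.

81/2

Set the curves equal: -x**3 - 3*x**2 + 9*x + 10 = 3*x + 2, so -x**3 - 3*x**2 + 6*x + 8 = 0, which factors as -(x - 2)*(x + 1)*(x + 4) = 0. The curves meet at x = -4, -1, 2.
On [-4, -1], w = 3*x + 2 is on top; that piece has area ∫[-4,-1] (-(-x**3 - 3*x**2 + 6*x + 8)) dx = 81/4.
On [-1, 2], w = -x**3 - 3*x**2 + 9*x + 10 is on top; that piece has area ∫[-1,2] (-x**3 - 3*x**2 + 6*x + 8) dx = 81/4.
Total enclosed area = 81/4 + 81/4 = 81/2.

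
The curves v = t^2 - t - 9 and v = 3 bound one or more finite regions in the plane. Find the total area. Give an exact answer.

Set the curves equal: t^2 - t - 9 = 3, so t^2 - t - 12 = 0, which factors as (t - 4)*(t + 3) = 0. The curves meet at t = -3, 4.
On [-3, 4], v = 3 is on top; that piece has area ∫[-3,4] (-(t^2 - t - 12)) dt = 343/6.

343/6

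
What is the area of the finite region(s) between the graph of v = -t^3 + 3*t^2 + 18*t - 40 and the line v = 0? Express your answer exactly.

The curve meets the t-axis where -t^3 + 3*t^2 + 18*t - 40 = 0, i.e. -(t - 5)*(t - 2)*(t + 4) = 0, at t = -4, 2, 5.
On [-4, 2] the curve lies below the axis; ∫[-4,2] (-t^3 + 3*t^2 + 18*t - 40) dt = -216, giving area 216.
On [2, 5] the curve lies above the axis; ∫[2,5] (-t^3 + 3*t^2 + 18*t - 40) dt = 135/4, giving area 135/4.
Total area = 216 + 135/4 = 999/4.

999/4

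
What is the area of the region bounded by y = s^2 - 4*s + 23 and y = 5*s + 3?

Set the curves equal: s^2 - 4*s + 23 = 5*s + 3, so s^2 - 9*s + 20 = 0, which factors as (s - 5)*(s - 4) = 0. The curves meet at s = 4, 5.
On [4, 5], y = 5*s + 3 is on top; that piece has area ∫[4,5] (-(s^2 - 9*s + 20)) ds = 1/6.

1/6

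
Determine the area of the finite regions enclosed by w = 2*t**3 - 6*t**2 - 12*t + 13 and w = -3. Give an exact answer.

Set the curves equal: 2*t**3 - 6*t**2 - 12*t + 13 = -3, so 2*t**3 - 6*t**2 - 12*t + 16 = 0, which factors as 2*(t - 4)*(t - 1)*(t + 2) = 0. The curves meet at t = -2, 1, 4.
On [-2, 1], w = 2*t**3 - 6*t**2 - 12*t + 13 is on top; that piece has area ∫[-2,1] (2*t**3 - 6*t**2 - 12*t + 16) dt = 81/2.
On [1, 4], w = -3 is on top; that piece has area ∫[1,4] (-(2*t**3 - 6*t**2 - 12*t + 16)) dt = 81/2.
Total enclosed area = 81/2 + 81/2 = 81.

81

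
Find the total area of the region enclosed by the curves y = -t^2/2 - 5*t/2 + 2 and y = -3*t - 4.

343/12

Set the curves equal: -t^2/2 - 5*t/2 + 2 = -3*t - 4, so -t^2/2 + t/2 + 6 = 0, which factors as -(t - 4)*(t + 3)/2 = 0. The curves meet at t = -3, 4.
On [-3, 4], y = -t^2/2 - 5*t/2 + 2 is on top; that piece has area ∫[-3,4] (-t^2/2 + t/2 + 6) dt = 343/12.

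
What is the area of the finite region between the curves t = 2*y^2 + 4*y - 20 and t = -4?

Both boundary curves give t as a function of y, so integrate with respect to y. Setting them equal: 2*y^2 + 4*y - 16 = 0, i.e. 2*(y - 2)*(y + 4) = 0, so they meet at y = -4, 2.
For y in [-4, 2], t = 2*y^2 + 4*y - 20 is on the left; area = ∫[-4,2] (-(2*y^2 + 4*y - 16)) dy = 72.

72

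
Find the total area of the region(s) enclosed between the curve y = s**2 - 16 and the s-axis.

256/3

The curve meets the s-axis where s**2 - 16 = 0, i.e. (s - 4)*(s + 4) = 0, at s = -4, 4.
On [-4, 4] the curve lies below the axis; ∫[-4,4] (s**2 - 16) ds = -256/3, giving area 256/3.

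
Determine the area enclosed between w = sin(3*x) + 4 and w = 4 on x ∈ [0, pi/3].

2/3

On [0, pi/3], (sin(3*x) + 4) - (4) = sin(3*x) is ≥ 0 throughout, so the area is a single integral of |sin(3*x)|.
∫[0,pi/3] (sin(3*x)) dx = 2/3.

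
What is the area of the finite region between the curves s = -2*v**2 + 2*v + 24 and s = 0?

343/3

Both boundary curves give s as a function of v, so integrate with respect to v. Setting them equal: -2*v**2 + 2*v + 24 = 0, i.e. -2*(v - 4)*(v + 3) = 0, so they meet at v = -3, 4.
For v in [-3, 4], s = -2*v**2 + 2*v + 24 is on the right; area = ∫[-3,4] (-2*v**2 + 2*v + 24) dv = 343/3.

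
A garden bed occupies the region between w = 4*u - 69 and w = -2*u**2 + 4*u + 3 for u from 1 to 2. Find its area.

On [1, 2], (4*u - 69) - (-2*u**2 + 4*u + 3) = 2*u**2 - 72 is ≤ 0 throughout, so the area is a single integral of |2*u**2 - 72|.
∫[1,2] (2*u**2 - 72) du = -202/3; the area of that piece is 202/3.

202/3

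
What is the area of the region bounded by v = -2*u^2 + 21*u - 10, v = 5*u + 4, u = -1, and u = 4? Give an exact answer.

The difference (-2*u^2 + 21*u - 10) - (5*u + 4) = -2*u^2 + 16*u - 14 changes sign at u = 1 inside [-1, 4], so split the integral there.
∫[-1,1] (-2*u^2 + 16*u - 14) du = -88/3; the area of that piece is 88/3.
∫[1,4] (-2*u^2 + 16*u - 14) du = 36.
Total area = 88/3 + 36 = 196/3.

196/3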